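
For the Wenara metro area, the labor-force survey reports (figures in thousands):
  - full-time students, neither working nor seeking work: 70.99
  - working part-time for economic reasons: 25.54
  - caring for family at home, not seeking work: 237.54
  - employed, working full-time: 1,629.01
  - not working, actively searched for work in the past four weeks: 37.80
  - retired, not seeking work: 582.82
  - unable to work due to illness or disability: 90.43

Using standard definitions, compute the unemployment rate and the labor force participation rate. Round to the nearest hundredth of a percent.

Employed = 25.54 + 1,629.01 = 1,654.55 thousand (anyone who worked, including part-time for economic reasons, counts as employed).
Unemployed = 37.80 thousand.
Labor force = 1,654.55 + 37.80 = 1,692.35 thousand.
Not in labor force = 70.99 + 237.54 + 582.82 + 90.43 = 981.78 thousand (those not working and not actively searching are outside the labor force).
Civilian working-age population = 1,692.35 + 981.78 = 2,674.13 thousand.
Unemployment rate = 37.80 / 1,692.35 = 2.23%.
Labor force participation rate = 1,692.35 / 2,674.13 = 63.29%.

Unemployment rate ≈ 2.23%; labor force participation rate ≈ 63.29%.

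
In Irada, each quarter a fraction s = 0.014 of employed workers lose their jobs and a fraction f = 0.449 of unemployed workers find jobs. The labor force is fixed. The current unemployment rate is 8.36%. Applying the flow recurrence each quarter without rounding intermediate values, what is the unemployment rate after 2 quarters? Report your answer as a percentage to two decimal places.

Unemployment rate after two quarters ≈ 4.56%.

With a fixed labor force, u_{t+1} = u_t + s·(1−u_t) − f·u_t = u_t·(1−s−f) + s.
Here 1−s−f = 0.537 and s = 0.014.
u_1 = 0.083600 × 0.537 + 0.014 = 0.058893.
u_2 = 0.058893 × 0.537 + 0.014 = 0.045626.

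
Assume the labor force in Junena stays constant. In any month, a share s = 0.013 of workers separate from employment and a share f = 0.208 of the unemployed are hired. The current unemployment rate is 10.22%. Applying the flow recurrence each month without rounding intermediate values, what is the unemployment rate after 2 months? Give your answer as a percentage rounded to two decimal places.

Unemployment rate after two months ≈ 8.51%.

With a fixed labor force, u_{t+1} = u_t + s·(1−u_t) − f·u_t = u_t·(1−s−f) + s.
Here 1−s−f = 0.779 and s = 0.013.
u_1 = 0.102200 × 0.779 + 0.013 = 0.092614.
u_2 = 0.092614 × 0.779 + 0.013 = 0.085146.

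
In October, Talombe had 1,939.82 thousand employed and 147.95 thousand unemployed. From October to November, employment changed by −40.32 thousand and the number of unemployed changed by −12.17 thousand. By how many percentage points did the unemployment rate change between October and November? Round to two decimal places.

The unemployment rate changed by −0.42 percentage points.

October: labor force = 1,939.82 + 147.95 = 2,087.77; u = 147.95/2,087.77 = 7.09%.
November: labor force = 1,899.50 + 135.78 = 2,035.28; u = 135.78/2,035.28 = 6.67%.
Change = 6.67% − 7.09% = −0.42 pp.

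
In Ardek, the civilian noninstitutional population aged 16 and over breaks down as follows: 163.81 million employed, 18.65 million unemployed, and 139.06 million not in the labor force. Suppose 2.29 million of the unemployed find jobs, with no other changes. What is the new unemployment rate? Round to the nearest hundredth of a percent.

New unemployment rate ≈ 8.97%.

Initially, labor force = 163.81 + 18.65 = 182.46 million, so u = 18.65/182.46 = 10.22%.
After the change, unemployed falls and employed rises by 2.29; labor force unchanged → E = 166.10, U = 16.36, labor force = 182.46 million.
New unemployment rate = 16.36 / 182.46 = 8.97%.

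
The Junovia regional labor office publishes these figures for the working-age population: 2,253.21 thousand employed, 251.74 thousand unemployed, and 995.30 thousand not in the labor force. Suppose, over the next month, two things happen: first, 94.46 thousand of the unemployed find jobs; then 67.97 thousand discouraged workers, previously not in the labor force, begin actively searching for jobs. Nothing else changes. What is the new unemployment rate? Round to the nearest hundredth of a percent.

Initially, labor force = 2,253.21 + 251.74 = 2,504.95 thousand, so u = 251.74/2,504.95 = 10.05%.
After the first change, unemployed falls and employed rises by 94.46; labor force unchanged → E = 2,347.67, U = 157.28, labor force = 2,504.95 thousand.
After the second change, unemployed and labor force both rise by 67.97 → E = 2,347.67, U = 225.25, labor force = 2,572.92 thousand.
New unemployment rate = 225.25 / 2,572.92 = 8.75%.

New unemployment rate ≈ 8.75%.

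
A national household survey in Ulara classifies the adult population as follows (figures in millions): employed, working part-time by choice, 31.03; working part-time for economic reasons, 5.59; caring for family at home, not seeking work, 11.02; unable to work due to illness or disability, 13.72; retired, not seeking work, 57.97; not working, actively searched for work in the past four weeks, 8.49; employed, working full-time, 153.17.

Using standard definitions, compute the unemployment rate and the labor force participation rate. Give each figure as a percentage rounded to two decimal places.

Unemployment rate ≈ 4.28%; labor force participation rate ≈ 70.56%.

Employed = 31.03 + 5.59 + 153.17 = 189.79 million (anyone who worked, including part-time for economic reasons, counts as employed).
Unemployed = 8.49 million.
Labor force = 189.79 + 8.49 = 198.28 million.
Not in labor force = 11.02 + 13.72 + 57.97 = 82.71 million (those not working and not actively searching are outside the labor force).
Civilian working-age population = 198.28 + 82.71 = 280.99 million.
Unemployment rate = 8.49 / 198.28 = 4.28%.
Labor force participation rate = 198.28 / 280.99 = 70.56%.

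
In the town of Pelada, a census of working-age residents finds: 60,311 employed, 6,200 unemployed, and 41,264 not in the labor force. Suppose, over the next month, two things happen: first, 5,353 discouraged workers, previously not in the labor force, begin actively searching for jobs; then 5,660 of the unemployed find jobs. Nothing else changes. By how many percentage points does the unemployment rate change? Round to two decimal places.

Initially, labor force = 60,311 + 6,200 = 66,511, so u = 6,200/66,511 = 9.32%.
After the first change, unemployed and labor force both rise by 5,353 → E = 60,311, U = 11,553, labor force = 71,864.
After the second change, unemployed falls and employed rises by 5,660; labor force unchanged → E = 65,971, U = 5,893, labor force = 71,864.
New unemployment rate = 5,893 / 71,864 = 8.20%.
Change = 8.20% − 9.32% = −1.12 percentage points.

The unemployment rate changes by −1.12 percentage points.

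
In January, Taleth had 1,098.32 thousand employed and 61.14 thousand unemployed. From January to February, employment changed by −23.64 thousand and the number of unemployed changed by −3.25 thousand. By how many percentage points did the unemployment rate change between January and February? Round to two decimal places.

January: labor force = 1,098.32 + 61.14 = 1,159.46; u = 61.14/1,159.46 = 5.27%.
February: labor force = 1,074.68 + 57.89 = 1,132.57; u = 57.89/1,132.57 = 5.11%.
Change = 5.11% − 5.27% = −0.16 pp.

The unemployment rate changed by −0.16 percentage points.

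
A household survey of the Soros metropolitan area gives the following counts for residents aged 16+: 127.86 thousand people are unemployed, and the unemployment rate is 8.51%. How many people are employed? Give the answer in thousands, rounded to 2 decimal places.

Labor force = U / u = 127.86 / 0.0851 ≈ 1,502.47 thousand.
Employed = labor force − unemployed = 1,502.47 − 127.86 = 1,374.61 thousand.

About 1,374.61 thousand are employed.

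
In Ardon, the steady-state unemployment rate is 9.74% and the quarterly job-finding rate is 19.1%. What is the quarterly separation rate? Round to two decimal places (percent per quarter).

Separation rate ≈ 2.06% per quarter.

From u* = s/(s+f): s = u·f/(1−u).
s = 0.0974 × 19.1 / (1 − 0.0974) = 1.8603 / 0.9026 ≈ 2.06% per quarter.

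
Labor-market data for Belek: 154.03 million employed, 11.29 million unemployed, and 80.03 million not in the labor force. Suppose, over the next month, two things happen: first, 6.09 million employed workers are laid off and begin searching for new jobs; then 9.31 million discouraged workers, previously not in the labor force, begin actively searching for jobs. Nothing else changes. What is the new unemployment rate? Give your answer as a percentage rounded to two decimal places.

Initially, labor force = 154.03 + 11.29 = 165.32 million, so u = 11.29/165.32 = 6.83%.
After the first change, employed falls and unemployed rises by 6.09; labor force unchanged → E = 147.94, U = 17.38, labor force = 165.32 million.
After the second change, unemployed and labor force both rise by 9.31 → E = 147.94, U = 26.69, labor force = 174.63 million.
New unemployment rate = 26.69 / 174.63 = 15.28%.

New unemployment rate ≈ 15.28%.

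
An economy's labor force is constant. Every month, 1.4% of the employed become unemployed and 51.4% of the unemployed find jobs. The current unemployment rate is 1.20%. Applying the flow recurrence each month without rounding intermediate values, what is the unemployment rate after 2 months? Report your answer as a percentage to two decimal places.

With a fixed labor force, u_{t+1} = u_t + s·(1−u_t) − f·u_t = u_t·(1−s−f) + s.
Here 1−s−f = 0.472 and s = 0.014.
u_1 = 0.012000 × 0.472 + 0.014 = 0.019664.
u_2 = 0.019664 × 0.472 + 0.014 = 0.023281.

Unemployment rate after two months ≈ 2.33%.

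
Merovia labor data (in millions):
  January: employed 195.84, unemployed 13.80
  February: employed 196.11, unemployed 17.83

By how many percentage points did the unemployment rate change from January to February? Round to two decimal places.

The unemployment rate changed by +1.75 percentage points.

January: labor force = 195.84 + 13.80 = 209.64; u = 13.80/209.64 = 6.58%.
February: labor force = 196.11 + 17.83 = 213.94; u = 17.83/213.94 = 8.33%.
Change = 8.33% − 6.58% = +1.75 pp.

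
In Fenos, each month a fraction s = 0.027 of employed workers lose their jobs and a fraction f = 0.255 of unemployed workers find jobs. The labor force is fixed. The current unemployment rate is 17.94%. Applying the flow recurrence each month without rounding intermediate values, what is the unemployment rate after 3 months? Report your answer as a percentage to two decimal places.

Unemployment rate after three months ≈ 12.67%.

With a fixed labor force, u_{t+1} = u_t + s·(1−u_t) − f·u_t = u_t·(1−s−f) + s.
Here 1−s−f = 0.718 and s = 0.027.
u_1 = 0.179400 × 0.718 + 0.027 = 0.155809.
u_2 = 0.155809 × 0.718 + 0.027 = 0.138871.
u_3 = 0.138871 × 0.718 + 0.027 = 0.126709.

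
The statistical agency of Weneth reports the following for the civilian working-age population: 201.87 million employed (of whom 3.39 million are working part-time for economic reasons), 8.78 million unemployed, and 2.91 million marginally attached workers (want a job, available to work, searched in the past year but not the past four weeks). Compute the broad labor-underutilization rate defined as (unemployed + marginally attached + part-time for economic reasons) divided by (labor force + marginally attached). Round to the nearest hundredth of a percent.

Labor force = 201.87 + 8.78 = 210.65 million.
Numerator = 8.78 + 2.91 + 3.39 = 15.08 million.
Denominator = 210.65 + 2.91 = 213.56 million.
Broad rate = 15.08 / 213.56 = 7.06%.

Broad underutilization rate ≈ 7.06%.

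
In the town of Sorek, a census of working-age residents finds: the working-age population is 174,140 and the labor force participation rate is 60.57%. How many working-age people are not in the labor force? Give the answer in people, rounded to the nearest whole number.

Share not in the labor force = 1 − 0.6057 = 0.3943.
Not in labor force = 0.3943 × 174,140 ≈ 68,663.

About 68,663 are not in the labor force.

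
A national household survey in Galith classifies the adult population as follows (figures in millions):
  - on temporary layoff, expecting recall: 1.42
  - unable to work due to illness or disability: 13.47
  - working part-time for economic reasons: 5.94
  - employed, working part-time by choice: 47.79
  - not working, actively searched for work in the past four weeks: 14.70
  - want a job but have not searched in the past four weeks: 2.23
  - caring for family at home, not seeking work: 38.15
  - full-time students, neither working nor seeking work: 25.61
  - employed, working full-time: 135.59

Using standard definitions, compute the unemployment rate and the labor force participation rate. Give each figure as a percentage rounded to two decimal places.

Unemployment rate ≈ 7.85%; labor force participation rate ≈ 72.11%.

Employed = 5.94 + 47.79 + 135.59 = 189.32 million (anyone who worked, including part-time for economic reasons, counts as employed).
Unemployed = 1.42 + 14.70 = 16.12 million (jobless and actively searching, or on temporary layoff).
Labor force = 189.32 + 16.12 = 205.44 million.
Not in labor force = 13.47 + 2.23 + 38.15 + 25.61 = 79.46 million (those not working and not actively searching are outside the labor force — including those who want a job but have given up searching).
Civilian working-age population = 205.44 + 79.46 = 284.90 million.
Unemployment rate = 16.12 / 205.44 = 7.85%.
Labor force participation rate = 205.44 / 284.90 = 72.11%.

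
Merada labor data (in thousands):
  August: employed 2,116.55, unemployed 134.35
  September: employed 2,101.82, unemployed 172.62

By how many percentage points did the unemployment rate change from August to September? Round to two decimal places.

The unemployment rate changed by +1.62 percentage points.

August: labor force = 2,116.55 + 134.35 = 2,250.90; u = 134.35/2,250.90 = 5.97%.
September: labor force = 2,101.82 + 172.62 = 2,274.44; u = 172.62/2,274.44 = 7.59%.
Change = 7.59% − 5.97% = +1.62 pp.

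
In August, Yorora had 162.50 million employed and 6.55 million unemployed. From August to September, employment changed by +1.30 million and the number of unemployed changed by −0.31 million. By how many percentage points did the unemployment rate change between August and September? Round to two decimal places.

The unemployment rate changed by −0.20 percentage points.

August: labor force = 162.50 + 6.55 = 169.05; u = 6.55/169.05 = 3.87%.
September: labor force = 163.80 + 6.24 = 170.04; u = 6.24/170.04 = 3.67%.
Change = 3.67% − 3.87% = −0.20 pp.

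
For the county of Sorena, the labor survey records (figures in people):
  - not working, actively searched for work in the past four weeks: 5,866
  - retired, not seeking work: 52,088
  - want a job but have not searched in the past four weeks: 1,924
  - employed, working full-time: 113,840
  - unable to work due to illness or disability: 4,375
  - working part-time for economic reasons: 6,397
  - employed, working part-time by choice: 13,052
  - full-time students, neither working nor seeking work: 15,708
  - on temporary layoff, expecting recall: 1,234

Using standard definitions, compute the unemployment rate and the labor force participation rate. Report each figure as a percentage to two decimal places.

Employed = 113,840 + 6,397 + 13,052 = 133,289 (anyone who worked, including part-time for economic reasons, counts as employed).
Unemployed = 5,866 + 1,234 = 7,100 (jobless and actively searching, or on temporary layoff).
Labor force = 133,289 + 7,100 = 140,389.
Not in labor force = 52,088 + 1,924 + 4,375 + 15,708 = 74,095 (those not working and not actively searching are outside the labor force — including those who want a job but have given up searching).
Civilian working-age population = 140,389 + 74,095 = 214,484.
Unemployment rate = 7,100 / 140,389 = 5.06%.
Labor force participation rate = 140,389 / 214,484 = 65.45%.

Unemployment rate ≈ 5.06%; labor force participation rate ≈ 65.45%.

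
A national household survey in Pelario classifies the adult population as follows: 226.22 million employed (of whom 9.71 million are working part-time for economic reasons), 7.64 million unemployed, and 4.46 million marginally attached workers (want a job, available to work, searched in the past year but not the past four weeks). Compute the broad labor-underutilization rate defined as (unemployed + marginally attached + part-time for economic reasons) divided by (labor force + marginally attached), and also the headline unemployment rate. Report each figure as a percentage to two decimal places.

Labor force = 226.22 + 7.64 = 233.86 million.
Numerator = 7.64 + 4.46 + 9.71 = 21.81 million.
Denominator = 233.86 + 4.46 = 238.32 million.
Broad rate = 21.81 / 238.32 = 9.15%.
Headline unemployment rate = 7.64 / 233.86 = 3.27%.

Broad underutilization rate ≈ 9.15%; headline unemployment rate ≈ 3.27%.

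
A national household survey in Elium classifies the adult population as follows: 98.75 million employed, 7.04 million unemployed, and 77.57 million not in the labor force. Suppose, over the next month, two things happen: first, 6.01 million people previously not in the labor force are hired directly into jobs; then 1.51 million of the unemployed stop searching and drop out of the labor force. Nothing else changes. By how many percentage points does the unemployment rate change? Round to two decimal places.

Initially, labor force = 98.75 + 7.04 = 105.79 million, so u = 7.04/105.79 = 6.65%.
After the first change, employed and labor force both rise by 6.01; unemployed unchanged → E = 104.76, U = 7.04, labor force = 111.80 million.
After the second change, unemployed and labor force both fall by 1.51 → E = 104.76, U = 5.53, labor force = 110.29 million.
New unemployment rate = 5.53 / 110.29 = 5.01%.
Change = 5.01% − 6.65% = −1.64 percentage points.

The unemployment rate changes by −1.64 percentage points.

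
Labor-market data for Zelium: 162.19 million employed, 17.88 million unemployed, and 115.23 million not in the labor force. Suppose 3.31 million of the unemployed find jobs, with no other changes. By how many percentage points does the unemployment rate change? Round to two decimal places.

Initially, labor force = 162.19 + 17.88 = 180.07 million, so u = 17.88/180.07 = 9.93%.
After the change, unemployed falls and employed rises by 3.31; labor force unchanged → E = 165.50, U = 14.57, labor force = 180.07 million.
New unemployment rate = 14.57 / 180.07 = 8.09%.
Change = 8.09% − 9.93% = −1.84 percentage points.

The unemployment rate changes by −1.84 percentage points.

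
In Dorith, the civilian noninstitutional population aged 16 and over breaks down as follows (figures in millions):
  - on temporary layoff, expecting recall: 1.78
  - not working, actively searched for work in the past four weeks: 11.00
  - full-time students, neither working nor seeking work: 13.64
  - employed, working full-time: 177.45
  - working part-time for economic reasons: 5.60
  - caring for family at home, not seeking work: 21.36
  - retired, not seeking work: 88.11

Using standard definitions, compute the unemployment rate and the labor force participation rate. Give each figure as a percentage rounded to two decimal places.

Employed = 177.45 + 5.60 = 183.05 million (anyone who worked, including part-time for economic reasons, counts as employed).
Unemployed = 1.78 + 11.00 = 12.78 million (jobless and actively searching, or on temporary layoff).
Labor force = 183.05 + 12.78 = 195.83 million.
Not in labor force = 13.64 + 21.36 + 88.11 = 123.11 million (those not working and not actively searching are outside the labor force).
Civilian working-age population = 195.83 + 123.11 = 318.94 million.
Unemployment rate = 12.78 / 195.83 = 6.53%.
Labor force participation rate = 195.83 / 318.94 = 61.40%.

Unemployment rate ≈ 6.53%; labor force participation rate ≈ 61.40%.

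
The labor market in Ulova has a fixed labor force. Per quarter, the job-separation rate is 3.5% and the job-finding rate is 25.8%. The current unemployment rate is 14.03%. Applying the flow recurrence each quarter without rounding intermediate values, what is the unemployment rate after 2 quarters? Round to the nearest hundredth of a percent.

Unemployment rate after two quarters ≈ 12.99%.

With a fixed labor force, u_{t+1} = u_t + s·(1−u_t) − f·u_t = u_t·(1−s−f) + s.
Here 1−s−f = 0.707 and s = 0.035.
u_1 = 0.140300 × 0.707 + 0.035 = 0.134192.
u_2 = 0.134192 × 0.707 + 0.035 = 0.129874.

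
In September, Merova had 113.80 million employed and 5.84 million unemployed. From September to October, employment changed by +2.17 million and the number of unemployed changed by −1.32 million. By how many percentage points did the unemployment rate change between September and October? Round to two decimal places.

The unemployment rate changed by −1.13 percentage points.

September: labor force = 113.80 + 5.84 = 119.64; u = 5.84/119.64 = 4.88%.
October: labor force = 115.97 + 4.52 = 120.49; u = 4.52/120.49 = 3.75%.
Change = 3.75% − 4.88% = −1.13 pp.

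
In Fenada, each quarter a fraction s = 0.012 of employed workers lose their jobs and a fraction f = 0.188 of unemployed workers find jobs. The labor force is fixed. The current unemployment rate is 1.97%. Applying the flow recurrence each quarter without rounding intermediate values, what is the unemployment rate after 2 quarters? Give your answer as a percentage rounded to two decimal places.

Unemployment rate after two quarters ≈ 3.42%.

With a fixed labor force, u_{t+1} = u_t + s·(1−u_t) − f·u_t = u_t·(1−s−f) + s.
Here 1−s−f = 0.800 and s = 0.012.
u_1 = 0.019700 × 0.800 + 0.012 = 0.027760.
u_2 = 0.027760 × 0.800 + 0.012 = 0.034208.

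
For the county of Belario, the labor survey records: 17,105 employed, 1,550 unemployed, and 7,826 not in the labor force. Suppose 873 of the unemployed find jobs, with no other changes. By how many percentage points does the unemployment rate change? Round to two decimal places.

The unemployment rate changes by −4.68 percentage points.

Initially, labor force = 17,105 + 1,550 = 18,655, so u = 1,550/18,655 = 8.31%.
After the change, unemployed falls and employed rises by 873; labor force unchanged → E = 17,978, U = 677, labor force = 18,655.
New unemployment rate = 677 / 18,655 = 3.63%.
Change = 3.63% − 8.31% = −4.68 percentage points.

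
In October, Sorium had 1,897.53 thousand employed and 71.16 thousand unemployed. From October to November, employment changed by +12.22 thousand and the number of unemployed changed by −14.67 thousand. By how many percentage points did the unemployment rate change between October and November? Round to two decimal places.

The unemployment rate changed by −0.74 percentage points.

October: labor force = 1,897.53 + 71.16 = 1,968.69; u = 71.16/1,968.69 = 3.61%.
November: labor force = 1,909.75 + 56.49 = 1,966.24; u = 56.49/1,966.24 = 2.87%.
Change = 2.87% − 3.61% = −0.74 pp.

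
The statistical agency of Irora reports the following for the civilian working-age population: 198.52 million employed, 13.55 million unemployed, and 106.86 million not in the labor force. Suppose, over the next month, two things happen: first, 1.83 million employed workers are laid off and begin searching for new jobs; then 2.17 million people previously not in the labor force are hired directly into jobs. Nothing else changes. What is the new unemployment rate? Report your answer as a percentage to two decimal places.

New unemployment rate ≈ 7.18%.

Initially, labor force = 198.52 + 13.55 = 212.07 million, so u = 13.55/212.07 = 6.39%.
After the first change, employed falls and unemployed rises by 1.83; labor force unchanged → E = 196.69, U = 15.38, labor force = 212.07 million.
After the second change, employed and labor force both rise by 2.17; unemployed unchanged → E = 198.86, U = 15.38, labor force = 214.24 million.
New unemployment rate = 15.38 / 214.24 = 7.18%.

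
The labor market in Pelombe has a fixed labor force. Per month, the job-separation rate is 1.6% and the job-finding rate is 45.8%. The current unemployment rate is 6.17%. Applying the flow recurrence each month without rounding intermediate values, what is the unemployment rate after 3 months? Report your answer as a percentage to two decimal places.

Unemployment rate after three months ≈ 3.78%.

With a fixed labor force, u_{t+1} = u_t + s·(1−u_t) − f·u_t = u_t·(1−s−f) + s.
Here 1−s−f = 0.526 and s = 0.016.
u_1 = 0.061700 × 0.526 + 0.016 = 0.048454.
u_2 = 0.048454 × 0.526 + 0.016 = 0.041487.
u_3 = 0.041487 × 0.526 + 0.016 = 0.037822.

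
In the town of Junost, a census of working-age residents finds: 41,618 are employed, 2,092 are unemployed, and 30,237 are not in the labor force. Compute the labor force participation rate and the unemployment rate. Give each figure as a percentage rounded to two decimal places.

Labor force = employed + unemployed = 41,618 + 2,092 = 43,710.
Working-age population = 43,710 + 30,237 = 73,947.
Unemployment rate = 2,092 / 43,710 = 4.79%.
Labor force participation rate = 43,710 / 73,947 = 59.11%.

Labor force participation rate ≈ 59.11%; unemployment rate ≈ 4.79%.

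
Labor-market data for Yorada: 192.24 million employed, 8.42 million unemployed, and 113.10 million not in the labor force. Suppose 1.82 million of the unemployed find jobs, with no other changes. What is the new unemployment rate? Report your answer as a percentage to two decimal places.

Initially, labor force = 192.24 + 8.42 = 200.66 million, so u = 8.42/200.66 = 4.20%.
After the change, unemployed falls and employed rises by 1.82; labor force unchanged → E = 194.06, U = 6.60, labor force = 200.66 million.
New unemployment rate = 6.60 / 200.66 = 3.29%.

New unemployment rate ≈ 3.29%.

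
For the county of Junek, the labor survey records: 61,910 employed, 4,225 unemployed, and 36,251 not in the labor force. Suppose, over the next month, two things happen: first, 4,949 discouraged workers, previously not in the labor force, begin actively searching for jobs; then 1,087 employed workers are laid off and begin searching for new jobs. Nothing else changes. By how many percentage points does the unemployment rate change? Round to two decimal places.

The unemployment rate changes by +8.05 percentage points.

Initially, labor force = 61,910 + 4,225 = 66,135, so u = 4,225/66,135 = 6.39%.
After the first change, unemployed and labor force both rise by 4,949 → E = 61,910, U = 9,174, labor force = 71,084.
After the second change, employed falls and unemployed rises by 1,087; labor force unchanged → E = 60,823, U = 10,261, labor force = 71,084.
New unemployment rate = 10,261 / 71,084 = 14.44%.
Change = 14.44% − 6.39% = +8.05 percentage points.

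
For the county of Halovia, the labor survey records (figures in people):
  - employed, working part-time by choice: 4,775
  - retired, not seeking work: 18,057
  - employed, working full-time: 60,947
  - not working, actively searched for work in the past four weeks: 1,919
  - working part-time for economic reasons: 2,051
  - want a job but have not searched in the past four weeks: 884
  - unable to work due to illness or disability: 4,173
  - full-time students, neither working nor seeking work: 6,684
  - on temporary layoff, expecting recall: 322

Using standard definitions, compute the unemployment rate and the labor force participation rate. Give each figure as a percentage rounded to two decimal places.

Employed = 4,775 + 60,947 + 2,051 = 67,773 (anyone who worked, including part-time for economic reasons, counts as employed).
Unemployed = 1,919 + 322 = 2,241 (jobless and actively searching, or on temporary layoff).
Labor force = 67,773 + 2,241 = 70,014.
Not in labor force = 18,057 + 884 + 4,173 + 6,684 = 29,798 (those not working and not actively searching are outside the labor force — including those who want a job but have given up searching).
Civilian working-age population = 70,014 + 29,798 = 99,812.
Unemployment rate = 2,241 / 70,014 = 3.20%.
Labor force participation rate = 70,014 / 99,812 = 70.15%.

Unemployment rate ≈ 3.20%; labor force participation rate ≈ 70.15%.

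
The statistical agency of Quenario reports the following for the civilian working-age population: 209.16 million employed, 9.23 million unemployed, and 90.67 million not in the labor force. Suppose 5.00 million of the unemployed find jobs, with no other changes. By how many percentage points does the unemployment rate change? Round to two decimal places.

The unemployment rate changes by −2.29 percentage points.

Initially, labor force = 209.16 + 9.23 = 218.39 million, so u = 9.23/218.39 = 4.23%.
After the change, unemployed falls and employed rises by 5.00; labor force unchanged → E = 214.16, U = 4.23, labor force = 218.39 million.
New unemployment rate = 4.23 / 218.39 = 1.94%.
Change = 1.94% − 4.23% = −2.29 percentage points.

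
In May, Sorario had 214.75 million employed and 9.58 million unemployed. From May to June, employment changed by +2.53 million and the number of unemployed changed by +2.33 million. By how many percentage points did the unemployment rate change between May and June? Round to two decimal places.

May: labor force = 214.75 + 9.58 = 224.33; u = 9.58/224.33 = 4.27%.
June: labor force = 217.28 + 11.91 = 229.19; u = 11.91/229.19 = 5.20%.
Change = 5.20% − 4.27% = +0.93 pp.

The unemployment rate changed by +0.93 percentage points.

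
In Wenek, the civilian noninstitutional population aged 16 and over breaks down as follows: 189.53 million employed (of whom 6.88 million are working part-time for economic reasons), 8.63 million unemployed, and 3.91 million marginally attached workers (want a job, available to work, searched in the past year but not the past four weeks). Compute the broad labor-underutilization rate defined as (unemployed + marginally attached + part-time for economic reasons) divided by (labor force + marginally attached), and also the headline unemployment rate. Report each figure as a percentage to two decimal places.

Labor force = 189.53 + 8.63 = 198.16 million.
Numerator = 8.63 + 3.91 + 6.88 = 19.42 million.
Denominator = 198.16 + 3.91 = 202.07 million.
Broad rate = 19.42 / 202.07 = 9.61%.
Headline unemployment rate = 8.63 / 198.16 = 4.36%.

Broad underutilization rate ≈ 9.61%; headline unemployment rate ≈ 4.36%.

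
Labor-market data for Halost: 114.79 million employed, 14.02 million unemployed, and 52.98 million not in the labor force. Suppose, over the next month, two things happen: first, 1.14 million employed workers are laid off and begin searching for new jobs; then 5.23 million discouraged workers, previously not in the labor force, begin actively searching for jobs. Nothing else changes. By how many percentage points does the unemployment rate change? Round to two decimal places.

The unemployment rate changes by +4.33 percentage points.

Initially, labor force = 114.79 + 14.02 = 128.81 million, so u = 14.02/128.81 = 10.88%.
After the first change, employed falls and unemployed rises by 1.14; labor force unchanged → E = 113.65, U = 15.16, labor force = 128.81 million.
After the second change, unemployed and labor force both rise by 5.23 → E = 113.65, U = 20.39, labor force = 134.04 million.
New unemployment rate = 20.39 / 134.04 = 15.21%.
Change = 15.21% − 10.88% = +4.33 percentage points.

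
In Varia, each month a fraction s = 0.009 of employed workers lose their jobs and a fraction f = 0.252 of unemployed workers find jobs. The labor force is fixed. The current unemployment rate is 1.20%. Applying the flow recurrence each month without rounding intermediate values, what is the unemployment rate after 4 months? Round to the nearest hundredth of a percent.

Unemployment rate after four months ≈ 2.78%.

With a fixed labor force, u_{t+1} = u_t + s·(1−u_t) − f·u_t = u_t·(1−s−f) + s.
Here 1−s−f = 0.739 and s = 0.009.
u_1 = 0.012000 × 0.739 + 0.009 = 0.017868.
u_2 = 0.017868 × 0.739 + 0.009 = 0.022204.
u_3 = 0.022204 × 0.739 + 0.009 = 0.025409.
u_4 = 0.025409 × 0.739 + 0.009 = 0.027777.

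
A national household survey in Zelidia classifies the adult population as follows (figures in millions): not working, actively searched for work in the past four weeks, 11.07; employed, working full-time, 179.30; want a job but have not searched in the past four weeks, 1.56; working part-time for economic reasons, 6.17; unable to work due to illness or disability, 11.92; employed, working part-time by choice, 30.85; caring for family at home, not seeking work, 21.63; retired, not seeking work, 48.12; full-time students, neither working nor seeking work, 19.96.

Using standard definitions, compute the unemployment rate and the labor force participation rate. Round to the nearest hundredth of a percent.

Unemployment rate ≈ 4.87%; labor force participation rate ≈ 68.79%.

Employed = 179.30 + 6.17 + 30.85 = 216.32 million (anyone who worked, including part-time for economic reasons, counts as employed).
Unemployed = 11.07 million.
Labor force = 216.32 + 11.07 = 227.39 million.
Not in labor force = 1.56 + 11.92 + 21.63 + 48.12 + 19.96 = 103.19 million (those not working and not actively searching are outside the labor force — including those who want a job but have given up searching).
Civilian working-age population = 227.39 + 103.19 = 330.58 million.
Unemployment rate = 11.07 / 227.39 = 4.87%.
Labor force participation rate = 227.39 / 330.58 = 68.79%.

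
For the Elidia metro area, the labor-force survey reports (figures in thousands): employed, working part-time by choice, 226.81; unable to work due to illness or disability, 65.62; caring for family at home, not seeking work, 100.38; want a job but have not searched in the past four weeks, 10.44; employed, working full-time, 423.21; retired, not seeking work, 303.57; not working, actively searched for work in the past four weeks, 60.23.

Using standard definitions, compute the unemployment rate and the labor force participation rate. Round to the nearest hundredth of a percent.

Unemployment rate ≈ 8.48%; labor force participation rate ≈ 59.67%.

Employed = 226.81 + 423.21 = 650.02 thousand.
Unemployed = 60.23 thousand.
Labor force = 650.02 + 60.23 = 710.25 thousand.
Not in labor force = 65.62 + 100.38 + 10.44 + 303.57 = 480.01 thousand (those not working and not actively searching are outside the labor force — including those who want a job but have given up searching).
Civilian working-age population = 710.25 + 480.01 = 1,190.26 thousand.
Unemployment rate = 60.23 / 710.25 = 8.48%.
Labor force participation rate = 710.25 / 1,190.26 = 59.67%.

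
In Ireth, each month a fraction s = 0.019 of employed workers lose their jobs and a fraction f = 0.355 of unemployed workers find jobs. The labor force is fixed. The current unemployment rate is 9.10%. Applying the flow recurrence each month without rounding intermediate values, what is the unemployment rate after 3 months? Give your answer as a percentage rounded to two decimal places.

With a fixed labor force, u_{t+1} = u_t + s·(1−u_t) − f·u_t = u_t·(1−s−f) + s.
Here 1−s−f = 0.626 and s = 0.019.
u_1 = 0.091000 × 0.626 + 0.019 = 0.075966.
u_2 = 0.075966 × 0.626 + 0.019 = 0.066555.
u_3 = 0.066555 × 0.626 + 0.019 = 0.060663.

Unemployment rate after three months ≈ 6.07%.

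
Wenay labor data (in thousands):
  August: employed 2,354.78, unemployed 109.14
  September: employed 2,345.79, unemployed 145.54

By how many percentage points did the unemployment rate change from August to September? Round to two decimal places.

August: labor force = 2,354.78 + 109.14 = 2,463.92; u = 109.14/2,463.92 = 4.43%.
September: labor force = 2,345.79 + 145.54 = 2,491.33; u = 145.54/2,491.33 = 5.84%.
Change = 5.84% − 4.43% = +1.41 pp.

The unemployment rate changed by +1.41 percentage points.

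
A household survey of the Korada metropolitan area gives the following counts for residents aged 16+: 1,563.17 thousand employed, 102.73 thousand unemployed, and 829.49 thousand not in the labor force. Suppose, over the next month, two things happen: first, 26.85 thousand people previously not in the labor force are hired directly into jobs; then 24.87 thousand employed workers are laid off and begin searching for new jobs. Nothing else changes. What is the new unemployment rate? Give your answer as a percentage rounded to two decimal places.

Initially, labor force = 1,563.17 + 102.73 = 1,665.90 thousand, so u = 102.73/1,665.90 = 6.17%.
After the first change, employed and labor force both rise by 26.85; unemployed unchanged → E = 1,590.02, U = 102.73, labor force = 1,692.75 thousand.
After the second change, employed falls and unemployed rises by 24.87; labor force unchanged → E = 1,565.15, U = 127.60, labor force = 1,692.75 thousand.
New unemployment rate = 127.60 / 1,692.75 = 7.54%.

New unemployment rate ≈ 7.54%.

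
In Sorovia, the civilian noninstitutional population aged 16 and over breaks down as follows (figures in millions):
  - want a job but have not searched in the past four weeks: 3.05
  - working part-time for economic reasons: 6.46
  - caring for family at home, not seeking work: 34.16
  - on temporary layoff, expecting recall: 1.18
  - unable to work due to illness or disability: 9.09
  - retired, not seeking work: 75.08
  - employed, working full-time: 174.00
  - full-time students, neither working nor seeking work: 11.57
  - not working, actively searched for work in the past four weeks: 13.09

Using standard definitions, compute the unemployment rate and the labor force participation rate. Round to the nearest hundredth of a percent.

Unemployment rate ≈ 7.33%; labor force participation rate ≈ 59.43%.

Employed = 6.46 + 174.00 = 180.46 million (anyone who worked, including part-time for economic reasons, counts as employed).
Unemployed = 1.18 + 13.09 = 14.27 million (jobless and actively searching, or on temporary layoff).
Labor force = 180.46 + 14.27 = 194.73 million.
Not in labor force = 3.05 + 34.16 + 9.09 + 75.08 + 11.57 = 132.95 million (those not working and not actively searching are outside the labor force — including those who want a job but have given up searching).
Civilian working-age population = 194.73 + 132.95 = 327.68 million.
Unemployment rate = 14.27 / 194.73 = 7.33%.
Labor force participation rate = 194.73 / 327.68 = 59.43%.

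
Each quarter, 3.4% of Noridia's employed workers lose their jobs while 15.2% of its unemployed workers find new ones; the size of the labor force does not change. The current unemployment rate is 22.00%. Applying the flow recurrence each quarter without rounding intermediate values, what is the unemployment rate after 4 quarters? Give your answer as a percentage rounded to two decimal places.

Unemployment rate after four quarters ≈ 19.91%.

With a fixed labor force, u_{t+1} = u_t + s·(1−u_t) − f·u_t = u_t·(1−s−f) + s.
Here 1−s−f = 0.814 and s = 0.034.
u_1 = 0.220000 × 0.814 + 0.034 = 0.213080.
u_2 = 0.213080 × 0.814 + 0.034 = 0.207447.
u_3 = 0.207447 × 0.814 + 0.034 = 0.202862.
u_4 = 0.202862 × 0.814 + 0.034 = 0.199130.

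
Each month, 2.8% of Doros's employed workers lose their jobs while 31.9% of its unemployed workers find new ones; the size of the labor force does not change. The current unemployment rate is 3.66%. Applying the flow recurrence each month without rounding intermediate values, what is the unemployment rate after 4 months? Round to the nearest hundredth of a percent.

Unemployment rate after four months ≈ 7.27%.

With a fixed labor force, u_{t+1} = u_t + s·(1−u_t) − f·u_t = u_t·(1−s−f) + s.
Here 1−s−f = 0.653 and s = 0.028.
u_1 = 0.036600 × 0.653 + 0.028 = 0.051900.
u_2 = 0.051900 × 0.653 + 0.028 = 0.061891.
u_3 = 0.061891 × 0.653 + 0.028 = 0.068415.
u_4 = 0.068415 × 0.653 + 0.028 = 0.072675.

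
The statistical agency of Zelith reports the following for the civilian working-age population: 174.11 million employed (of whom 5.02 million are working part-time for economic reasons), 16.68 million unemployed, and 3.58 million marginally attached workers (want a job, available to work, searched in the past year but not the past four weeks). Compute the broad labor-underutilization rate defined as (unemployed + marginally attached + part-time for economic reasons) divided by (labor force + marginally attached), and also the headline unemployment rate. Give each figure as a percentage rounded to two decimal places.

Broad underutilization rate ≈ 13.01%; headline unemployment rate ≈ 8.74%.

Labor force = 174.11 + 16.68 = 190.79 million.
Numerator = 16.68 + 3.58 + 5.02 = 25.28 million.
Denominator = 190.79 + 3.58 = 194.37 million.
Broad rate = 25.28 / 194.37 = 13.01%.
Headline unemployment rate = 16.68 / 190.79 = 8.74%.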